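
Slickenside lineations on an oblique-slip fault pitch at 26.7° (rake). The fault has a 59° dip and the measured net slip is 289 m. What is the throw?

111 m

dip-slip = net slip × sin(rake) = 289 m × sin(26.7°) = 129.9 m
throw = dip-slip × sin(dip) = 129.9 × sin(59°) = 111 m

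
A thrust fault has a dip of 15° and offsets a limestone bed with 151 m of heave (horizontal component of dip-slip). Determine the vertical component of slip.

40.5 m

throw = heave × tan(dip) = 151 × tan(15°) = 40.5 m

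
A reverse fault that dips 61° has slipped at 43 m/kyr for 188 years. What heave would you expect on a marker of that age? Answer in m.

dip-slip = rate × time = 43 m/kyr × 188 years = 8.084 m
heave = dip-slip × cos(dip) = 8.084 × cos(61°) = 3.92 m

3.92 m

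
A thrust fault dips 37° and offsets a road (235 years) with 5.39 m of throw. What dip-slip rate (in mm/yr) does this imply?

38.1 mm/yr

dip-slip = throw / sin(dip) = 5.39 m / sin(37°) = 8.956 m
rate = 8.956 m / 235 years = 0.0381 m/yr = 38.1 mm/yr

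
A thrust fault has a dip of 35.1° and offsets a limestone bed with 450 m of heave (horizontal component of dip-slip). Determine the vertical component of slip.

316 m

throw = heave × tan(dip) = 450 × tan(35.1°) = 316 m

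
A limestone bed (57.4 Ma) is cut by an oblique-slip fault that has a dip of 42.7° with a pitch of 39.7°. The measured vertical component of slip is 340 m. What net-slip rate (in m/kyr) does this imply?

dip-slip = throw / sin(dip) = 340 / sin(42.7°) = 501.4 m
net slip = dip-slip / sin(rake) = 501.4 / sin(39.7°) = 784.9 m
rate = 784.9 m / 57.4 Ma = 0.0000137 m/yr = 0.0137 m/kyr

0.0137 m/kyr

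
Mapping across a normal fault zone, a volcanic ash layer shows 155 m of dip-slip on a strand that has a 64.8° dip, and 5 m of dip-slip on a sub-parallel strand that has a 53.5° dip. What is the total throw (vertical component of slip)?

throw_A = 155 × sin(64.8°) = 140.2 m
throw_B = 5 × sin(53.5°) = 4.019 m
total = 140.2 + 4.019 = 144 m

144 m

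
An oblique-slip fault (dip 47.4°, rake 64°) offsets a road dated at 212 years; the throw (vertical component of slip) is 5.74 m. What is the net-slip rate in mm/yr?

40.9 mm/yr

dip-slip = throw / sin(dip) = 5.74 / sin(47.4°) = 7.798 m
net slip = dip-slip / sin(rake) = 7.798 / sin(64°) = 8.676 m
rate = 8.676 m / 212 years = 0.0409 m/yr = 40.9 mm/yr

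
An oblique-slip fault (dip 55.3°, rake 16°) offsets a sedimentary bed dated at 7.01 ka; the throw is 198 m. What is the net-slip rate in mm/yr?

dip-slip = throw / sin(dip) = 198 / sin(55.3°) = 240.8 m
net slip = dip-slip / sin(rake) = 240.8 / sin(16°) = 873.7 m
rate = 873.7 m / 7.01 ka = 0.125 m/yr = 125 mm/yr

125 mm/yr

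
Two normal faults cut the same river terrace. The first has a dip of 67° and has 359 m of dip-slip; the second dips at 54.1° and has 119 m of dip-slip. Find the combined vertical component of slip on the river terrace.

throw_A = 359 × sin(67°) = 330.5 m
throw_B = 119 × sin(54.1°) = 96.39 m
total = 330.5 + 96.39 = 427 m

427 m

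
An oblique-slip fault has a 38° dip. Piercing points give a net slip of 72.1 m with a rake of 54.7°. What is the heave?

dip-slip = net slip × sin(rake) = 72.1 m × sin(54.7°) = 58.84 m
heave = dip-slip × cos(dip) = 58.84 × cos(38°) = 46.4 m

46.4 m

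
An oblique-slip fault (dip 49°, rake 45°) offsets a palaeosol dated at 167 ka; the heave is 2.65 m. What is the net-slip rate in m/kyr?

0.0342 m/kyr

dip-slip = heave / cos(dip) = 2.65 / cos(49°) = 4.039 m
net slip = dip-slip / sin(rake) = 4.039 / sin(45°) = 5.712 m
rate = 5.712 m / 167 ka = 0.0000342 m/yr = 0.0342 m/kyr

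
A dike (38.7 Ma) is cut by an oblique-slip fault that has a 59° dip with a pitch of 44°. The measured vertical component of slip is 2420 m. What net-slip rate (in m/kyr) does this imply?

dip-slip = throw / sin(dip) = 2420 / sin(59°) = 2823 m
net slip = dip-slip / sin(rake) = 2823 / sin(44°) = 4064 m
rate = 4064 m / 38.7 Ma = 0.000105 m/yr = 0.105 m/kyr

0.105 m/kyr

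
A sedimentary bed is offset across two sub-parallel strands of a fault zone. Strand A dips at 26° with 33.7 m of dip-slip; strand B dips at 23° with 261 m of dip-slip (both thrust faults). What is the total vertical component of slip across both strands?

throw_A = 33.7 × sin(26°) = 14.77 m
throw_B = 261 × sin(23°) = 102 m
total = 14.77 + 102 = 117 m

117 m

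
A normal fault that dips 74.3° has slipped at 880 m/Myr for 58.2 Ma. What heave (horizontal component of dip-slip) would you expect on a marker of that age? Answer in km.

13.9 km

dip-slip = rate × time = 880 m/Myr × 58.2 Ma = 51220 m
heave = dip-slip × cos(dip) = 51220 × cos(74.3°) = 13900 m = 13.9 km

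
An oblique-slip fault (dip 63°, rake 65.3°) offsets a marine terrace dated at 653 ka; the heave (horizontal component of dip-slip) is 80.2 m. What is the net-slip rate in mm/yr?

dip-slip = heave / cos(dip) = 80.2 / cos(63°) = 176.7 m
net slip = dip-slip / sin(rake) = 176.7 / sin(65.3°) = 194.4 m
rate = 194.4 m / 653 ka = 0.000298 m/yr = 0.298 mm/yr

0.298 mm/yr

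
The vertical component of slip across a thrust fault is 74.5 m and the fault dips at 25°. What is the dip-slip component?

176 m

dip-slip = throw / sin(dip) = 74.5 / sin(25°) = 176 m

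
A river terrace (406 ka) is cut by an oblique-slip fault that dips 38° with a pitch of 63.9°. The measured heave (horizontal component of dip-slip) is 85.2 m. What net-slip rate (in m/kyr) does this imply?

dip-slip = heave / cos(dip) = 85.2 / cos(38°) = 108.1 m
net slip = dip-slip / sin(rake) = 108.1 / sin(63.9°) = 120.4 m
rate = 120.4 m / 406 ka = 0.000297 m/yr = 0.297 m/kyr

0.297 m/kyr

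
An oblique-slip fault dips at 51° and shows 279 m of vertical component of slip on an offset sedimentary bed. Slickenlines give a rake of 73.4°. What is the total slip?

375 m

dip-slip = throw / sin(dip) = 279 / sin(51°) = 359 m
net slip = dip-slip / sin(rake) = 359 / sin(73.4°) = 375 m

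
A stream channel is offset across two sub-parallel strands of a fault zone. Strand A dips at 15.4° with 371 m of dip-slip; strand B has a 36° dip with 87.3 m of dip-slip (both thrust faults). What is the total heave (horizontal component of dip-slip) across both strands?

428 m

heave_A = 371 × cos(15.4°) = 357.7 m
heave_B = 87.3 × cos(36°) = 70.63 m
total = 357.7 + 70.63 = 428 m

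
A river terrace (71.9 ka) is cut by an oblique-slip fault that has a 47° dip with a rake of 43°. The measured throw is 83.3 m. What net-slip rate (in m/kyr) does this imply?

2.32 m/kyr

dip-slip = throw / sin(dip) = 83.3 / sin(47°) = 113.9 m
net slip = dip-slip / sin(rake) = 113.9 / sin(43°) = 167 m
rate = 167 m / 71.9 ka = 0.00232 m/yr = 2.32 m/kyr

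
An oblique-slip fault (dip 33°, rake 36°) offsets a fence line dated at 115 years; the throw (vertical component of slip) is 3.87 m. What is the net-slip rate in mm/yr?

105 mm/yr

dip-slip = throw / sin(dip) = 3.87 / sin(33°) = 7.106 m
net slip = dip-slip / sin(rake) = 7.106 / sin(36°) = 12.09 m
rate = 12.09 m / 115 years = 0.105 m/yr = 105 mm/yr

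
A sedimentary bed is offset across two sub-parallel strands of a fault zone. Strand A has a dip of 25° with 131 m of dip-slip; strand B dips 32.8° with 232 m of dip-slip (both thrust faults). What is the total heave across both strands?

heave_A = 131 × cos(25°) = 118.7 m
heave_B = 232 × cos(32.8°) = 195 m
total = 118.7 + 195 = 314 m

314 m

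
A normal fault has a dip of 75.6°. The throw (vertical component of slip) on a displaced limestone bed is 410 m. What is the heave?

105 m

heave = throw / tan(dip) = 410 / tan(75.6°) = 105 m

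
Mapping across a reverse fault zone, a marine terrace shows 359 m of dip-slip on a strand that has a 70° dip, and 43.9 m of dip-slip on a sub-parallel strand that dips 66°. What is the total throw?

377 m

throw_A = 359 × sin(70°) = 337.3 m
throw_B = 43.9 × sin(66°) = 40.10 m
total = 337.3 + 40.10 = 377 m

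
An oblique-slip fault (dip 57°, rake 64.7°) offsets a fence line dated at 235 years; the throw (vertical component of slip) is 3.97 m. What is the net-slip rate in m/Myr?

dip-slip = throw / sin(dip) = 3.97 / sin(57°) = 4.734 m
net slip = dip-slip / sin(rake) = 4.734 / sin(64.7°) = 5.236 m
rate = 5.236 m / 235 years = 0.0223 m/yr = 22300 m/Myr

22300 m/Myr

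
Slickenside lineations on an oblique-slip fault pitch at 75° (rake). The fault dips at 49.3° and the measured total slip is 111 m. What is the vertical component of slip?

81.3 m

dip-slip = net slip × sin(rake) = 111 m × sin(75°) = 107.2 m
throw = dip-slip × sin(dip) = 107.2 × sin(49.3°) = 81.3 m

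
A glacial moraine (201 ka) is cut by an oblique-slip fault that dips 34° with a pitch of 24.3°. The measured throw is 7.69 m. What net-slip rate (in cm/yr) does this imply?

dip-slip = throw / sin(dip) = 7.69 / sin(34°) = 13.75 m
net slip = dip-slip / sin(rake) = 13.75 / sin(24.3°) = 33.42 m
rate = 33.42 m / 201 ka = 0.000166 m/yr = 0.0166 cm/yr

0.0166 cm/yr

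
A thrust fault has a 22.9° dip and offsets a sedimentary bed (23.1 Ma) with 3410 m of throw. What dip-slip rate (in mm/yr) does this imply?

0.379 mm/yr

dip-slip = throw / sin(dip) = 3410 m / sin(22.9°) = 8763 m
rate = 8763 m / 23.1 Ma = 0.000379 m/yr = 0.379 mm/yr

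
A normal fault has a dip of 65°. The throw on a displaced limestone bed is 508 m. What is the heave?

heave = throw / tan(dip) = 508 / tan(65°) = 237 m

237 m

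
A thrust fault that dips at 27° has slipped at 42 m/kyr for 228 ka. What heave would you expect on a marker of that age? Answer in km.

dip-slip = rate × time = 42 m/kyr × 228 ka = 9576 m
heave = dip-slip × cos(dip) = 9576 × cos(27°) = 8530 m = 8.53 km

8.53 km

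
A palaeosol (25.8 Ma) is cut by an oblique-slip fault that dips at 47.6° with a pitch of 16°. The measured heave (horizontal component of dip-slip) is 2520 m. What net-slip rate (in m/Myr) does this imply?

dip-slip = heave / cos(dip) = 2520 / cos(47.6°) = 3737 m
net slip = dip-slip / sin(rake) = 3737 / sin(16°) = 13560 m
rate = 13560 m / 25.8 Ma = 0.000526 m/yr = 526 m/Myr

526 m/Myr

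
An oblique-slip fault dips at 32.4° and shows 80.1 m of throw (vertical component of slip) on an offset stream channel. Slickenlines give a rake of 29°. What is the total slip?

308 m

dip-slip = throw / sin(dip) = 80.1 / sin(32.4°) = 149.5 m
net slip = dip-slip / sin(rake) = 149.5 / sin(29°) = 308 m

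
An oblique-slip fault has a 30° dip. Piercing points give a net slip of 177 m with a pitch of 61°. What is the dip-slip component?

dip-slip = net slip × sin(rake) = 177 m × sin(61°) = 155 m

155 m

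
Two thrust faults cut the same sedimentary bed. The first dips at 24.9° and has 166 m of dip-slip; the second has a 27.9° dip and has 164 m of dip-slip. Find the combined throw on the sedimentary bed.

throw_A = 166 × sin(24.9°) = 69.89 m
throw_B = 164 × sin(27.9°) = 76.74 m
total = 69.89 + 76.74 = 147 m

147 m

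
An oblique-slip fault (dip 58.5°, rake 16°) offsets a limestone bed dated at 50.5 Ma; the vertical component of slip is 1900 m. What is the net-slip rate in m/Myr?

dip-slip = throw / sin(dip) = 1900 / sin(58.5°) = 2228 m
net slip = dip-slip / sin(rake) = 2228 / sin(16°) = 8084 m
rate = 8084 m / 50.5 Ma = 0.000160 m/yr = 160 m/Myr

160 m/Myr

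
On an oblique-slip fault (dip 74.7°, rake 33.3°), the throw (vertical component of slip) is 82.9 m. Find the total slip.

dip-slip = throw / sin(dip) = 82.9 / sin(74.7°) = 85.95 m
net slip = dip-slip / sin(rake) = 85.95 / sin(33.3°) = 157 m

157 m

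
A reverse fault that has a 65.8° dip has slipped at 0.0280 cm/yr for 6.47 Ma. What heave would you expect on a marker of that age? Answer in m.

743 m

dip-slip = rate × time = 0.0280 cm/yr × 6.47 Ma = 1812 m
heave = dip-slip × cos(dip) = 1812 × cos(65.8°) = 743 m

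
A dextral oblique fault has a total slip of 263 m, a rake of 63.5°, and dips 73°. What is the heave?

dip-slip = net slip × sin(rake) = 263 m × sin(63.5°) = 235.4 m
heave = dip-slip × cos(dip) = 235.4 × cos(73°) = 68.8 m

68.8 m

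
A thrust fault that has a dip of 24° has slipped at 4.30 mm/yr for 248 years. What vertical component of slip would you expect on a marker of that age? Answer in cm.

dip-slip = rate × time = 4.30 mm/yr × 248 years = 1.066 m
throw = dip-slip × sin(dip) = 1.066 × sin(24°) = 0.434 m = 43.4 cm

43.4 cm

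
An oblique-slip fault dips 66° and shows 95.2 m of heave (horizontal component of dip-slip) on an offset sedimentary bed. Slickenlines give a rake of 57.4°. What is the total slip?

278 m

dip-slip = heave / cos(dip) = 95.2 / cos(66°) = 234.1 m
net slip = dip-slip / sin(rake) = 234.1 / sin(57.4°) = 278 m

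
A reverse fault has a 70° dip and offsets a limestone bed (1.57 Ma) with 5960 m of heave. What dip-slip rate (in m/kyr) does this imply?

dip-slip = heave / cos(dip) = 5960 m / cos(70°) = 17430 m
rate = 17430 m / 1.57 Ma = 0.0111 m/yr = 11.1 m/kyr

11.1 m/kyr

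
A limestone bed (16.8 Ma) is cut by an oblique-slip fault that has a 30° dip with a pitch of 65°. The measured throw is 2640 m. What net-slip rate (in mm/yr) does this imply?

dip-slip = throw / sin(dip) = 2640 / sin(30°) = 5280 m
net slip = dip-slip / sin(rake) = 5280 / sin(65°) = 5826 m
rate = 5826 m / 16.8 Ma = 0.000347 m/yr = 0.347 mm/yr

0.347 mm/yr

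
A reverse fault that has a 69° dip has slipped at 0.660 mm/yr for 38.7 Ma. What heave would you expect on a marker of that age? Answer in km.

9.15 km

dip-slip = rate × time = 0.660 mm/yr × 38.7 Ma = 25540 m
heave = dip-slip × cos(dip) = 25540 × cos(69°) = 9150 m = 9.15 km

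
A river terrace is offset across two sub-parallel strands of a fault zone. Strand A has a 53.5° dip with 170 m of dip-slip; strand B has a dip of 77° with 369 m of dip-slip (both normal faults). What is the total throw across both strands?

throw_A = 170 × sin(53.5°) = 136.7 m
throw_B = 369 × sin(77°) = 359.5 m
total = 136.7 + 359.5 = 496 m

496 m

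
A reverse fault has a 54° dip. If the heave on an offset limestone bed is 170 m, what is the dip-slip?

dip-slip = heave / cos(dip) = 170 / cos(54°) = 289 m

289 m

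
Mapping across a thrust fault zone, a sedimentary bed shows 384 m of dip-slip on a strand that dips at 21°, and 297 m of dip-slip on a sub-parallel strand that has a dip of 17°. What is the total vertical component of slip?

224 m

throw_A = 384 × sin(21°) = 137.6 m
throw_B = 297 × sin(17°) = 86.83 m
total = 137.6 + 86.83 = 224 m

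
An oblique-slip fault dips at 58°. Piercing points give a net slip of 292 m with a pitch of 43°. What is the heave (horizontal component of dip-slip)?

106 m

dip-slip = net slip × sin(rake) = 292 m × sin(43°) = 199.1 m
heave = dip-slip × cos(dip) = 199.1 × cos(58°) = 106 m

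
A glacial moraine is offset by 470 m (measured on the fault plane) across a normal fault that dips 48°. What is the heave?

heave = dip-slip × cos(dip) = 470 m × cos(48°) = 314 m

314 m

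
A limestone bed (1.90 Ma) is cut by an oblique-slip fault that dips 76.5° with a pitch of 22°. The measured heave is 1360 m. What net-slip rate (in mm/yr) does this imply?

8.19 mm/yr

dip-slip = heave / cos(dip) = 1360 / cos(76.5°) = 5826 m
net slip = dip-slip / sin(rake) = 5826 / sin(22°) = 15550 m
rate = 15550 m / 1.90 Ma = 0.00819 m/yr = 8.19 mm/yr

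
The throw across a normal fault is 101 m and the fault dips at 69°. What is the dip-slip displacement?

dip-slip = throw / sin(dip) = 101 / sin(69°) = 108 m

108 m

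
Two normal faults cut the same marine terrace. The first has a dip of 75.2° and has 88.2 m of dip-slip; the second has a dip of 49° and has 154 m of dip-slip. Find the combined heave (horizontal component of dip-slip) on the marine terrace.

124 m

heave_A = 88.2 × cos(75.2°) = 22.53 m
heave_B = 154 × cos(49°) = 101 m
total = 22.53 + 101 = 124 m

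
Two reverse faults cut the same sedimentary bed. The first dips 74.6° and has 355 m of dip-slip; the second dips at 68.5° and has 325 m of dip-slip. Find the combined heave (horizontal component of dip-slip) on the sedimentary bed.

213 m

heave_A = 355 × cos(74.6°) = 94.27 m
heave_B = 325 × cos(68.5°) = 119.1 m
total = 94.27 + 119.1 = 213 m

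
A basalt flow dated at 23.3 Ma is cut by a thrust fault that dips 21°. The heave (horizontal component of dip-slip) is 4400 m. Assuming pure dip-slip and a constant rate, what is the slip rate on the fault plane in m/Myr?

202 m/Myr

dip-slip = heave / cos(dip) = 4400 m / cos(21°) = 4713 m
rate = 4713 m / 23.3 Ma = 0.000202 m/yr = 202 m/Myr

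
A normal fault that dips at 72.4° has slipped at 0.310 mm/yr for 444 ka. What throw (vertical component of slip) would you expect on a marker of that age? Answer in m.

131 m

dip-slip = rate × time = 0.310 mm/yr × 444 ka = 137.6 m
throw = dip-slip × sin(dip) = 137.6 × sin(72.4°) = 131 m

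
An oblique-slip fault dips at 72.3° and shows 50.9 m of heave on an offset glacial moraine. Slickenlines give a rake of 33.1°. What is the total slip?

dip-slip = heave / cos(dip) = 50.9 / cos(72.3°) = 167.4 m
net slip = dip-slip / sin(rake) = 167.4 / sin(33.1°) = 307 m

307 m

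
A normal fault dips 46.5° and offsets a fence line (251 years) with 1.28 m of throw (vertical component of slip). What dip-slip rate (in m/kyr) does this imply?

7.03 m/kyr

dip-slip = throw / sin(dip) = 1.28 m / sin(46.5°) = 1.765 m
rate = 1.765 m / 251 years = 0.00703 m/yr = 7.03 m/kyr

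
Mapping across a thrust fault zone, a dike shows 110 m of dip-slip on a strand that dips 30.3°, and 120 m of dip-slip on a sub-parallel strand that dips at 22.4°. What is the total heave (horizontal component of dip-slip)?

heave_A = 110 × cos(30.3°) = 94.97 m
heave_B = 120 × cos(22.4°) = 110.9 m
total = 94.97 + 110.9 = 206 m

206 m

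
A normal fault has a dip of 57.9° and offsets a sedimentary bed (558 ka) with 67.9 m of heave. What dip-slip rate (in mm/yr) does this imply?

dip-slip = heave / cos(dip) = 67.9 m / cos(57.9°) = 127.8 m
rate = 127.8 m / 558 ka = 0.000229 m/yr = 0.229 mm/yr

0.229 mm/yr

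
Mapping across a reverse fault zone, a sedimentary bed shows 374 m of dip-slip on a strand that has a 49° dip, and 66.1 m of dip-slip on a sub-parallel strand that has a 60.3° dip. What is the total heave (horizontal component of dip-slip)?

278 m

heave_A = 374 × cos(49°) = 245.4 m
heave_B = 66.1 × cos(60.3°) = 32.75 m
total = 245.4 + 32.75 = 278 m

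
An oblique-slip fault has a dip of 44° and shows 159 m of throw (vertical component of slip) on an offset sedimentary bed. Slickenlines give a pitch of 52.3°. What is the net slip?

dip-slip = throw / sin(dip) = 159 / sin(44°) = 228.9 m
net slip = dip-slip / sin(rake) = 228.9 / sin(52.3°) = 289 m

289 m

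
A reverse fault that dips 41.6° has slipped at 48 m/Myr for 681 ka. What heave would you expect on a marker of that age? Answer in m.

dip-slip = rate × time = 48 m/Myr × 681 ka = 32.69 m
heave = dip-slip × cos(dip) = 32.69 × cos(41.6°) = 24.4 m

24.4 m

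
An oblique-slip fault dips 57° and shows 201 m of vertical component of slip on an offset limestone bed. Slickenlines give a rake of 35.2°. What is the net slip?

416 m

dip-slip = throw / sin(dip) = 201 / sin(57°) = 239.7 m
net slip = dip-slip / sin(rake) = 239.7 / sin(35.2°) = 416 m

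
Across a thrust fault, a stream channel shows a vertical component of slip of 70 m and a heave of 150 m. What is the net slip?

net slip = √(throw² + heave²) = √(70² + 150²) = 166 m

166 m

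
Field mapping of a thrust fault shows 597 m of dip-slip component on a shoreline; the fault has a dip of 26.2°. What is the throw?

264 m

throw = dip-slip × sin(dip) = 597 m × sin(26.2°) = 264 m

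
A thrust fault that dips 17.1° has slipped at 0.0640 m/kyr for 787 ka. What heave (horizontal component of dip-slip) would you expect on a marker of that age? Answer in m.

48.1 m

dip-slip = rate × time = 0.0640 m/kyr × 787 ka = 50.37 m
heave = dip-slip × cos(dip) = 50.37 × cos(17.1°) = 48.1 m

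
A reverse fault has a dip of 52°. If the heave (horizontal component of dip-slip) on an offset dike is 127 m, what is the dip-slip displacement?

206 m

dip-slip = heave / cos(dip) = 127 / cos(52°) = 206 m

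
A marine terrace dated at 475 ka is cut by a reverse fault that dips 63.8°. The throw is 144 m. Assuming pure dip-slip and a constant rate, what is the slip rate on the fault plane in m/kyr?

dip-slip = throw / sin(dip) = 144 m / sin(63.8°) = 160.5 m
rate = 160.5 m / 475 ka = 0.000338 m/yr = 0.338 m/kyr

0.338 m/kyr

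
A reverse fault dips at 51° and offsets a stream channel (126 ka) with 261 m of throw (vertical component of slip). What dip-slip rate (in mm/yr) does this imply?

dip-slip = throw / sin(dip) = 261 m / sin(51°) = 335.8 m
rate = 335.8 m / 126 ka = 0.00267 m/yr = 2.67 mm/yr

2.67 mm/yr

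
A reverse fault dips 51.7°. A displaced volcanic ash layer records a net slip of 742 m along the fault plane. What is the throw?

throw = dip-slip × sin(dip) = 742 m × sin(51.7°) = 582 m

582 m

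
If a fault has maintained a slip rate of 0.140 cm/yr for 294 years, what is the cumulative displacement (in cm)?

41.2 cm

slip = rate × time = 0.140 cm/yr × 294 years = 0.412 m = 41.2 cm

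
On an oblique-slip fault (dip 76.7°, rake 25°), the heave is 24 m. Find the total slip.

dip-slip = heave / cos(dip) = 24 / cos(76.7°) = 104.3 m
net slip = dip-slip / sin(rake) = 104.3 / sin(25°) = 247 m

247 m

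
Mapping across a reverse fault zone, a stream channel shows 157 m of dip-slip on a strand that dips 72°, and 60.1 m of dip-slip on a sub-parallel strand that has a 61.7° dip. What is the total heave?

heave_A = 157 × cos(72°) = 48.52 m
heave_B = 60.1 × cos(61.7°) = 28.49 m
total = 48.52 + 28.49 = 77 m

77 m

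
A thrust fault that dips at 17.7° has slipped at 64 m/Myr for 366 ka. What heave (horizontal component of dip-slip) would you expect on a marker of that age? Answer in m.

dip-slip = rate × time = 64 m/Myr × 366 ka = 23.42 m
heave = dip-slip × cos(dip) = 23.42 × cos(17.7°) = 22.3 m

22.3 m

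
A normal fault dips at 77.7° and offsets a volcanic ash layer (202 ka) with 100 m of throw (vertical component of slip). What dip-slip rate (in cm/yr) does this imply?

dip-slip = throw / sin(dip) = 100 m / sin(77.7°) = 102.3 m
rate = 102.3 m / 202 ka = 0.000507 m/yr = 0.0507 cm/yr

0.0507 cm/yr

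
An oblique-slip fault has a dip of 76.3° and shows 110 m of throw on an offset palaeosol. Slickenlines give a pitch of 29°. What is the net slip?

234 m

dip-slip = throw / sin(dip) = 110 / sin(76.3°) = 113.2 m
net slip = dip-slip / sin(rake) = 113.2 / sin(29°) = 234 m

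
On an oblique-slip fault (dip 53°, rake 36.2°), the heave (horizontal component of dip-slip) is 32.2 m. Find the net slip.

dip-slip = heave / cos(dip) = 32.2 / cos(53°) = 53.50 m
net slip = dip-slip / sin(rake) = 53.50 / sin(36.2°) = 90.6 m

90.6 m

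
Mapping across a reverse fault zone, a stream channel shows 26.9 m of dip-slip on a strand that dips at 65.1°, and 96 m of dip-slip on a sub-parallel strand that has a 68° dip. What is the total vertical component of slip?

throw_A = 26.9 × sin(65.1°) = 24.40 m
throw_B = 96 × sin(68°) = 89.01 m
total = 24.40 + 89.01 = 113 m

113 m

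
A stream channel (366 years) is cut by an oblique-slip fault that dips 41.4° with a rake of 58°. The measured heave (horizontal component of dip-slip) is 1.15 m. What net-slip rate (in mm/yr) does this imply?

4.94 mm/yr

dip-slip = heave / cos(dip) = 1.15 / cos(41.4°) = 1.533 m
net slip = dip-slip / sin(rake) = 1.533 / sin(58°) = 1.808 m
rate = 1.808 m / 366 years = 0.00494 m/yr = 4.94 mm/yr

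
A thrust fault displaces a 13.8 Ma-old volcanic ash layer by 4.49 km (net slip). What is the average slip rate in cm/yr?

0.0325 cm/yr

rate = 4.49 km / 13.8 Ma = 0.000325 m/yr = 0.0325 cm/yr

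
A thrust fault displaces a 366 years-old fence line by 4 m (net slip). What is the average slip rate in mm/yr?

rate = 4 m / 366 years = 0.0109 m/yr = 10.9 mm/yr

10.9 mm/yr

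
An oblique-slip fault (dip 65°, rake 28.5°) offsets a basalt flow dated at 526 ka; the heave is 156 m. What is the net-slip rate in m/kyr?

1.47 m/kyr

dip-slip = heave / cos(dip) = 156 / cos(65°) = 369.1 m
net slip = dip-slip / sin(rake) = 369.1 / sin(28.5°) = 773.6 m
rate = 773.6 m / 526 ka = 0.00147 m/yr = 1.47 m/kyr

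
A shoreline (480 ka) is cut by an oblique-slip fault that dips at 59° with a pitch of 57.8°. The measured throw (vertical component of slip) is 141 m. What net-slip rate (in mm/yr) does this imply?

0.405 mm/yr

dip-slip = throw / sin(dip) = 141 / sin(59°) = 164.5 m
net slip = dip-slip / sin(rake) = 164.5 / sin(57.8°) = 194.4 m
rate = 194.4 m / 480 ka = 0.000405 m/yr = 0.405 mm/yr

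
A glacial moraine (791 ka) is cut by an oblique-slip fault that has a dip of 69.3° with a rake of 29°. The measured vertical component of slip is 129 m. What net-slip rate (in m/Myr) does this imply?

360 m/Myr

dip-slip = throw / sin(dip) = 129 / sin(69.3°) = 137.9 m
net slip = dip-slip / sin(rake) = 137.9 / sin(29°) = 284.4 m
rate = 284.4 m / 791 ka = 0.000360 m/yr = 360 m/Myr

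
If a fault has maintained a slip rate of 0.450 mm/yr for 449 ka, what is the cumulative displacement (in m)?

slip = rate × time = 0.450 mm/yr × 449 ka = 202 m

202 m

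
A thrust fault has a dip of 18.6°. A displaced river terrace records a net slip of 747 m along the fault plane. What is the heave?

heave = dip-slip × cos(dip) = 747 m × cos(18.6°) = 708 m

708 m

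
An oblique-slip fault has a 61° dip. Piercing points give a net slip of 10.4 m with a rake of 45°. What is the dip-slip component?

dip-slip = net slip × sin(rake) = 10.4 m × sin(45°) = 7.35 m

7.35 m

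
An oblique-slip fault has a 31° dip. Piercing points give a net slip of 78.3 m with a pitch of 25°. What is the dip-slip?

dip-slip = net slip × sin(rake) = 78.3 m × sin(25°) = 33.1 m

33.1 m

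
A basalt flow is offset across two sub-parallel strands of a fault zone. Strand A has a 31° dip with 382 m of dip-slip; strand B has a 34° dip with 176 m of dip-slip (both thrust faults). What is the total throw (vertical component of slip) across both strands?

295 m

throw_A = 382 × sin(31°) = 196.7 m
throw_B = 176 × sin(34°) = 98.42 m
total = 196.7 + 98.42 = 295 m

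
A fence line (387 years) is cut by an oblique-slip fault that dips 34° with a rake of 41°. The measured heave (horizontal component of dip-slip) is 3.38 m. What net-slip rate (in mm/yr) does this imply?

16.1 mm/yr

dip-slip = heave / cos(dip) = 3.38 / cos(34°) = 4.077 m
net slip = dip-slip / sin(rake) = 4.077 / sin(41°) = 6.214 m
rate = 6.214 m / 387 years = 0.0161 m/yr = 16.1 mm/yr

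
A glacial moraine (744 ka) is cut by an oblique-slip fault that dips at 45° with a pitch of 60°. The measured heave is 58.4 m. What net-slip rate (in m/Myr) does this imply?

128 m/Myr

dip-slip = heave / cos(dip) = 58.4 / cos(45°) = 82.59 m
net slip = dip-slip / sin(rake) = 82.59 / sin(60°) = 95.37 m
rate = 95.37 m / 744 ka = 0.000128 m/yr = 128 m/Myr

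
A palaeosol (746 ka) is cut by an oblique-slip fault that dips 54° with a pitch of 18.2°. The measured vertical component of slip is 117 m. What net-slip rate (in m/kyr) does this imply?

dip-slip = throw / sin(dip) = 117 / sin(54°) = 144.6 m
net slip = dip-slip / sin(rake) = 144.6 / sin(18.2°) = 463 m
rate = 463 m / 746 ka = 0.000621 m/yr = 0.621 m/kyr

0.621 m/kyr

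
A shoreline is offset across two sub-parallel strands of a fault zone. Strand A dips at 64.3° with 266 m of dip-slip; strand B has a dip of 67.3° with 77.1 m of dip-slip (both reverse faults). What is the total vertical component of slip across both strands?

311 m

throw_A = 266 × sin(64.3°) = 239.7 m
throw_B = 77.1 × sin(67.3°) = 71.13 m
total = 239.7 + 71.13 = 311 m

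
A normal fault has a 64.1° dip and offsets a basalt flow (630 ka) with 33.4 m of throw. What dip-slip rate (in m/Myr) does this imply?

dip-slip = throw / sin(dip) = 33.4 m / sin(64.1°) = 37.13 m
rate = 37.13 m / 630 ka = 0.0000589 m/yr = 58.9 m/Myr

58.9 m/Myr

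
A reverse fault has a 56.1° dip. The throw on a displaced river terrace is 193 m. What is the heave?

heave = throw / tan(dip) = 193 / tan(56.1°) = 130 m

130 m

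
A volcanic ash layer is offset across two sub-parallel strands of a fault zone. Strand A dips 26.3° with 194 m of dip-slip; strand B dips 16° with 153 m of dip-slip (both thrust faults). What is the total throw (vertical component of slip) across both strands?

throw_A = 194 × sin(26.3°) = 85.96 m
throw_B = 153 × sin(16°) = 42.17 m
total = 85.96 + 42.17 = 128 m

128 m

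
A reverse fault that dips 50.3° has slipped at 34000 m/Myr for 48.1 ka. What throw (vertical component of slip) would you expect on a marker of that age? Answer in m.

1260 m

dip-slip = rate × time = 34000 m/Myr × 48.1 ka = 1635 m
throw = dip-slip × sin(dip) = 1635 × sin(50.3°) = 1260 m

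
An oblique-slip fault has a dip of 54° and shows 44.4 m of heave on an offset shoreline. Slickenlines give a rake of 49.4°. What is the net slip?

99.5 m

dip-slip = heave / cos(dip) = 44.4 / cos(54°) = 75.54 m
net slip = dip-slip / sin(rake) = 75.54 / sin(49.4°) = 99.5 m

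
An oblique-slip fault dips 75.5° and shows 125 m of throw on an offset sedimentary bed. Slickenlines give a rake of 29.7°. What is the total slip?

261 m

dip-slip = throw / sin(dip) = 125 / sin(75.5°) = 129.1 m
net slip = dip-slip / sin(rake) = 129.1 / sin(29.7°) = 261 m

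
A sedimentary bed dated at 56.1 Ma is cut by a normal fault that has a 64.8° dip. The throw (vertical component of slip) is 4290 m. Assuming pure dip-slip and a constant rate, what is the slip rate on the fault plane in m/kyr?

0.0845 m/kyr

dip-slip = throw / sin(dip) = 4290 m / sin(64.8°) = 4741 m
rate = 4741 m / 56.1 Ma = 0.0000845 m/yr = 0.0845 m/kyr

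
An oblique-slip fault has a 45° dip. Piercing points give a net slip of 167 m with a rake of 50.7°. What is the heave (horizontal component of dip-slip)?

91.4 m

dip-slip = net slip × sin(rake) = 167 m × sin(50.7°) = 129.2 m
heave = dip-slip × cos(dip) = 129.2 × cos(45°) = 91.4 m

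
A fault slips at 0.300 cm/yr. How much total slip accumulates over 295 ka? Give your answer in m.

885 m

slip = rate × time = 0.300 cm/yr × 295 ka = 885 m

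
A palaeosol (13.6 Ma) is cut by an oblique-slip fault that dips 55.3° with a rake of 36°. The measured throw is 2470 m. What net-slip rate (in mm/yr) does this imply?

dip-slip = throw / sin(dip) = 2470 / sin(55.3°) = 3004 m
net slip = dip-slip / sin(rake) = 3004 / sin(36°) = 5111 m
rate = 5111 m / 13.6 Ma = 0.000376 m/yr = 0.376 mm/yr

0.376 mm/yr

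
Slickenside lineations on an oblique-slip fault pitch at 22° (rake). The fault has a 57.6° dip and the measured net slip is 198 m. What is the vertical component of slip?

dip-slip = net slip × sin(rake) = 198 m × sin(22°) = 74.17 m
throw = dip-slip × sin(dip) = 74.17 × sin(57.6°) = 62.6 m

62.6 m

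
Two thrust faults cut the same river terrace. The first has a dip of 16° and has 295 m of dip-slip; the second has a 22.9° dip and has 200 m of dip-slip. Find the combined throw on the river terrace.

throw_A = 295 × sin(16°) = 81.31 m
throw_B = 200 × sin(22.9°) = 77.82 m
total = 81.31 + 77.82 = 159 m

159 m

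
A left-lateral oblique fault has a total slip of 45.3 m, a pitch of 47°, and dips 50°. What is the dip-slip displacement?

dip-slip = net slip × sin(rake) = 45.3 m × sin(47°) = 33.1 m

33.1 m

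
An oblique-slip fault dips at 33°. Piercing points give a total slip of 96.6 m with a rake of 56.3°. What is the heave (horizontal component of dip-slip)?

67.4 m

dip-slip = net slip × sin(rake) = 96.6 m × sin(56.3°) = 80.37 m
heave = dip-slip × cos(dip) = 80.37 × cos(33°) = 67.4 m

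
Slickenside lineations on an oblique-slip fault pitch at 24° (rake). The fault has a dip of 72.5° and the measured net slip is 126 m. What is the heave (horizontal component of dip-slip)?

dip-slip = net slip × sin(rake) = 126 m × sin(24°) = 51.25 m
heave = dip-slip × cos(dip) = 51.25 × cos(72.5°) = 15.4 m

15.4 m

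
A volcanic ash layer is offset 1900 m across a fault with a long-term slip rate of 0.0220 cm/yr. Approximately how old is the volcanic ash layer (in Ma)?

8.64 Ma

age = offset / rate = 1900 m / (0.0220 cm/yr) = 8.64e+06 yr = 8.64 Ma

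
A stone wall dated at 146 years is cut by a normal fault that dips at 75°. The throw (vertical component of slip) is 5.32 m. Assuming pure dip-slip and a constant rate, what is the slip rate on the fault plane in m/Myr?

37700 m/Myr

dip-slip = throw / sin(dip) = 5.32 m / sin(75°) = 5.508 m
rate = 5.508 m / 146 years = 0.0377 m/yr = 37700 m/Myr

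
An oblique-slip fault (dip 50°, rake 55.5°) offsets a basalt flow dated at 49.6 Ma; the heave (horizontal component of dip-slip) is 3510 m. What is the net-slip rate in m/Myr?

134 m/Myr

dip-slip = heave / cos(dip) = 3510 / cos(50°) = 5461 m
net slip = dip-slip / sin(rake) = 5461 / sin(55.5°) = 6626 m
rate = 6626 m / 49.6 Ma = 0.000134 m/yr = 134 m/Myr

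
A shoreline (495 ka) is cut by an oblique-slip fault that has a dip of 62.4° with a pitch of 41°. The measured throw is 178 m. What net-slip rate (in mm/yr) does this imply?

dip-slip = throw / sin(dip) = 178 / sin(62.4°) = 200.9 m
net slip = dip-slip / sin(rake) = 200.9 / sin(41°) = 306.2 m
rate = 306.2 m / 495 ka = 0.000618 m/yr = 0.618 mm/yr

0.618 mm/yr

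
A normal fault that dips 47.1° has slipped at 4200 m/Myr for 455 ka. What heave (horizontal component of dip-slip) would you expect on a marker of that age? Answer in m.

1300 m

dip-slip = rate × time = 4200 m/Myr × 455 ka = 1911 m
heave = dip-slip × cos(dip) = 1911 × cos(47.1°) = 1300 m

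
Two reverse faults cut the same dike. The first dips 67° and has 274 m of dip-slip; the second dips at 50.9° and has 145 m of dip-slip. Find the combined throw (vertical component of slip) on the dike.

365 m

throw_A = 274 × sin(67°) = 252.2 m
throw_B = 145 × sin(50.9°) = 112.5 m
total = 252.2 + 112.5 = 365 m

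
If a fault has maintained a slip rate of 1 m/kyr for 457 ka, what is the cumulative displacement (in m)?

slip = rate × time = 1 m/kyr × 457 ka = 457 m

457 m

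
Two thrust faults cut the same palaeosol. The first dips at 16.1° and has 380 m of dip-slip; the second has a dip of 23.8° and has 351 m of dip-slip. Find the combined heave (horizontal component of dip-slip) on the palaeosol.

heave_A = 380 × cos(16.1°) = 365.1 m
heave_B = 351 × cos(23.8°) = 321.2 m
total = 365.1 + 321.2 = 686 m

686 m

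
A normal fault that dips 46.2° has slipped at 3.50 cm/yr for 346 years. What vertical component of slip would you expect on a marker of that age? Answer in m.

8.74 m

dip-slip = rate × time = 3.50 cm/yr × 346 years = 12.11 m
throw = dip-slip × sin(dip) = 12.11 × sin(46.2°) = 8.74 m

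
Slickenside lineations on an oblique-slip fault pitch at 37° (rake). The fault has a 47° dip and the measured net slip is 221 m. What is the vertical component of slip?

97.3 m

dip-slip = net slip × sin(rake) = 221 m × sin(37°) = 133 m
throw = dip-slip × sin(dip) = 133 × sin(47°) = 97.3 m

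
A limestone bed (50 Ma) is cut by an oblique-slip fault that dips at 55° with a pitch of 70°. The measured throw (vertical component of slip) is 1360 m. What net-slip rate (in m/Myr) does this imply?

35.3 m/Myr

dip-slip = throw / sin(dip) = 1360 / sin(55°) = 1660 m
net slip = dip-slip / sin(rake) = 1660 / sin(70°) = 1767 m
rate = 1767 m / 50 Ma = 0.0000353 m/yr = 35.3 m/Myr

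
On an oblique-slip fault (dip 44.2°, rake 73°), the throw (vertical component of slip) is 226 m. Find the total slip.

dip-slip = throw / sin(dip) = 226 / sin(44.2°) = 324.2 m
net slip = dip-slip / sin(rake) = 324.2 / sin(73°) = 339 m

339 m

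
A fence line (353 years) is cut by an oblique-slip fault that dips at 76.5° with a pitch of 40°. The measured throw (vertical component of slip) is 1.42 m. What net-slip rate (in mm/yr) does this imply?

dip-slip = throw / sin(dip) = 1.42 / sin(76.5°) = 1.460 m
net slip = dip-slip / sin(rake) = 1.460 / sin(40°) = 2.272 m
rate = 2.272 m / 353 years = 0.00644 m/yr = 6.44 mm/yr

6.44 mm/yr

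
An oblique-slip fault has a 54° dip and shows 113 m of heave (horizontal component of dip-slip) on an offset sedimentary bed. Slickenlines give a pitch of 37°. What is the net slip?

319 m

dip-slip = heave / cos(dip) = 113 / cos(54°) = 192.2 m
net slip = dip-slip / sin(rake) = 192.2 / sin(37°) = 319 m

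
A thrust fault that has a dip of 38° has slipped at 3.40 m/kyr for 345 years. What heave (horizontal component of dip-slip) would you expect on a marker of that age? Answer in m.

dip-slip = rate × time = 3.40 m/kyr × 345 years = 1.173 m
heave = dip-slip × cos(dip) = 1.173 × cos(38°) = 0.924 m

0.924 m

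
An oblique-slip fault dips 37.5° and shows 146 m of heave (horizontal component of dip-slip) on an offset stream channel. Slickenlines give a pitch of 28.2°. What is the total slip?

389 m

dip-slip = heave / cos(dip) = 146 / cos(37.5°) = 184 m
net slip = dip-slip / sin(rake) = 184 / sin(28.2°) = 389 m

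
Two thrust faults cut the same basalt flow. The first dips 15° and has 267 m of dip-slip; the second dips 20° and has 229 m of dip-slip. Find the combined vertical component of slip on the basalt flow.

147 m

throw_A = 267 × sin(15°) = 69.10 m
throw_B = 229 × sin(20°) = 78.32 m
total = 69.10 + 78.32 = 147 m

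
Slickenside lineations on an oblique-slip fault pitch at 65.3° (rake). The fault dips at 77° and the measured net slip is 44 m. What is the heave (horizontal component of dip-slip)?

dip-slip = net slip × sin(rake) = 44 m × sin(65.3°) = 39.97 m
heave = dip-slip × cos(dip) = 39.97 × cos(77°) = 8.99 m

8.99 m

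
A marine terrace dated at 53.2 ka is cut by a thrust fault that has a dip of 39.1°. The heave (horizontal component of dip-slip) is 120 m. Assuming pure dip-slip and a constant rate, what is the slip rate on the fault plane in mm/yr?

2.91 mm/yr

dip-slip = heave / cos(dip) = 120 m / cos(39.1°) = 154.6 m
rate = 154.6 m / 53.2 ka = 0.00291 m/yr = 2.91 mm/yr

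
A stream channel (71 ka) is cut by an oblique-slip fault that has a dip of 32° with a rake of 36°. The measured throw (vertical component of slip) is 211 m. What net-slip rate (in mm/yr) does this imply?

9.54 mm/yr

dip-slip = throw / sin(dip) = 211 / sin(32°) = 398.2 m
net slip = dip-slip / sin(rake) = 398.2 / sin(36°) = 677.4 m
rate = 677.4 m / 71 ka = 0.00954 m/yr = 9.54 mm/yr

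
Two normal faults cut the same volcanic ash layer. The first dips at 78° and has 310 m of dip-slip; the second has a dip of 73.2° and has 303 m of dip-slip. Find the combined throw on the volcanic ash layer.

throw_A = 310 × sin(78°) = 303.2 m
throw_B = 303 × sin(73.2°) = 290.1 m
total = 303.2 + 290.1 = 593 m

593 m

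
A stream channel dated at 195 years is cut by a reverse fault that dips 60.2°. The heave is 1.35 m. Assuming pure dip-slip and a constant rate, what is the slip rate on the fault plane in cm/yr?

dip-slip = heave / cos(dip) = 1.35 m / cos(60.2°) = 2.716 m
rate = 2.716 m / 195 years = 0.0139 m/yr = 1.39 cm/yr

1.39 cm/yr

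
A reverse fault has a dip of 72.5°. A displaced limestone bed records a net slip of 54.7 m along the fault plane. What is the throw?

throw = dip-slip × sin(dip) = 54.7 m × sin(72.5°) = 52.2 m

52.2 m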